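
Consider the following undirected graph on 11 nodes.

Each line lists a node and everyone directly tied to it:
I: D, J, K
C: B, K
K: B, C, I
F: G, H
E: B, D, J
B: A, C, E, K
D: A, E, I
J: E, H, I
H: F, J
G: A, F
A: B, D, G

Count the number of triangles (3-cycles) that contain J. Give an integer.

J's neighbors are E, H, and I, but none of them are tied to each other, so no triangle contains J.

0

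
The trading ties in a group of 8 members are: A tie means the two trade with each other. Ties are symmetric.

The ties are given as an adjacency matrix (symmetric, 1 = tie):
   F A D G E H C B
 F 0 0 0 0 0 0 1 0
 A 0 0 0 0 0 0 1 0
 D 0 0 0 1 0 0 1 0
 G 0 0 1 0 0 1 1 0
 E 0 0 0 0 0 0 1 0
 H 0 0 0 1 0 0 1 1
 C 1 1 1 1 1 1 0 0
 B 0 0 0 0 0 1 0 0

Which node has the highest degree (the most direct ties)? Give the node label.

Degrees — A:1, B:1, C:6, D:2, E:1, F:1, G:3, H:3.
The maximum is 6, attained only by C.

C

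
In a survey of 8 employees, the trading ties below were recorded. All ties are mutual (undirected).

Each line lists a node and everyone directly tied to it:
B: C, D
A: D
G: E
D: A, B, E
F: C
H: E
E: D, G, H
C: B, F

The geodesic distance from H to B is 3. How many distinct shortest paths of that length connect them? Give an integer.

The shortest distance is 3, and the only length-3 path is H–E–D–B. So there is exactly 1 shortest path.

1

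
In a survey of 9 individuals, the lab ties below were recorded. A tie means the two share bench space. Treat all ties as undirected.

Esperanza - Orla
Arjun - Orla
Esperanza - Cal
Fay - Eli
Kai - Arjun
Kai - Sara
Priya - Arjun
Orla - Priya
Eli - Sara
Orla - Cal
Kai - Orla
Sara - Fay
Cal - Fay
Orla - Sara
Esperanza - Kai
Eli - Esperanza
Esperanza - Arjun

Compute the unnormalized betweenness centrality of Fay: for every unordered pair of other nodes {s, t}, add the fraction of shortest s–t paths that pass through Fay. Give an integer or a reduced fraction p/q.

Pairs whose geodesics pass through Fay — Sara–Cal: 1/2; Cal–Eli: 1/2.
All other pairs contribute 0.
Summing the contributions gives betweenness(Fay) = 1.

1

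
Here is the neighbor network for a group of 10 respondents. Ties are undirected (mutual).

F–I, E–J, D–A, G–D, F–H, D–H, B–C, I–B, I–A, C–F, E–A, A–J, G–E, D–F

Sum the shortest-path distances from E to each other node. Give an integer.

20

Distances from E: A:1, B:3, C:4, D:2, F:3, G:1, H:3, I:2, J:1.
Sum = 1 + 3 + 4 + 2 + 3 + 1 + 3 + 2 + 1 = 20.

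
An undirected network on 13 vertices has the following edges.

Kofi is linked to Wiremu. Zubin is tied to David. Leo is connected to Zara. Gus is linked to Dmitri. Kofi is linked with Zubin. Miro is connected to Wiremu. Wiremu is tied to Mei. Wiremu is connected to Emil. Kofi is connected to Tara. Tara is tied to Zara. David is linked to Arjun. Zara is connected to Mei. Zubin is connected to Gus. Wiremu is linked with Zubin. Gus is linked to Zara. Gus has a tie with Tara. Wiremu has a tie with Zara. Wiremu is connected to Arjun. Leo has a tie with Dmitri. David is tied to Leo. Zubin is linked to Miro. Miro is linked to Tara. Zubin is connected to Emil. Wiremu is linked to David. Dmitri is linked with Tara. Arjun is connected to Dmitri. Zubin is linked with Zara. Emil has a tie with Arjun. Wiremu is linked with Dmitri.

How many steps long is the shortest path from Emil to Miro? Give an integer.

2

One shortest route is Emil – Zubin – Miro, which uses 2 edges, and Emil and Miro are not directly tied, so nothing shorter exists. So d(Emil,Miro) = 2.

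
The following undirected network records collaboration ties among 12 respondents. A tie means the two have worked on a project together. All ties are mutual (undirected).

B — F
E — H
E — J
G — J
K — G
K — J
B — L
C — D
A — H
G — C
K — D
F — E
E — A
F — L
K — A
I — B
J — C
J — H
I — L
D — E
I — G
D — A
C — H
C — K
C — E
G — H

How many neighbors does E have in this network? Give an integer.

E is directly tied to A, C, D, F, H, and J. That is 6 neighbors, so the degree of E is 6.

6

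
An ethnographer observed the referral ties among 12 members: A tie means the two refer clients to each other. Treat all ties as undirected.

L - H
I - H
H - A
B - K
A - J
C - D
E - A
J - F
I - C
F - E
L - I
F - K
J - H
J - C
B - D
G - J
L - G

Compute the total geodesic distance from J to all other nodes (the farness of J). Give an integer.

Distances from J: A:1, B:3, C:1, D:2, E:2, F:1, G:1, H:1, I:2, K:2, L:2.
Sum = 1 + 3 + 1 + 2 + 2 + 1 + 1 + 1 + 2 + 2 + 2 = 18.

18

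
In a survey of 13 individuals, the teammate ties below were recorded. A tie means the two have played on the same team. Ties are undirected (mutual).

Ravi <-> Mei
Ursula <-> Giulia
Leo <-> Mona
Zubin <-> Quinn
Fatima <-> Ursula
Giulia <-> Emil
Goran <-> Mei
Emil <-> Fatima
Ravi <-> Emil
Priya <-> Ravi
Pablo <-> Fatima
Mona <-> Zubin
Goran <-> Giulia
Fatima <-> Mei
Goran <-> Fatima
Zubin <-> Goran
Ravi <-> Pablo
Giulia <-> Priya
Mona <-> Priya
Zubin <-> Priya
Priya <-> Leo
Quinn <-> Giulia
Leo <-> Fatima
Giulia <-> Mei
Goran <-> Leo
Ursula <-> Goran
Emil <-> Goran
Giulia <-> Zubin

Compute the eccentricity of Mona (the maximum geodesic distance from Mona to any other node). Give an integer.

3

Distances from Mona: Emil:3, Fatima:2, Giulia:2, Goran:2, Leo:1, Mei:3, Pablo:3, Priya:1, Quinn:2, Ravi:2, Ursula:3, Zubin:1.
The largest is 3 (to Mei, Ursula, Emil, and Pablo), so the eccentricity of Mona is 3.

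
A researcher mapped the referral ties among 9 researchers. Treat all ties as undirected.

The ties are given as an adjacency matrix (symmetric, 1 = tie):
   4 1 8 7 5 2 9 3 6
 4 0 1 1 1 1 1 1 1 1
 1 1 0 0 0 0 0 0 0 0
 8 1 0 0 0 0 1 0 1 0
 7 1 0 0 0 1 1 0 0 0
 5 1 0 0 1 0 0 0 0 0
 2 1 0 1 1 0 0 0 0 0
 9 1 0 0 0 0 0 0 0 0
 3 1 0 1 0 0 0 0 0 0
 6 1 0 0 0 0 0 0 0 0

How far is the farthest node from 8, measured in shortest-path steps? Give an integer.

2

Distances from 8: 1:2, 2:1, 3:1, 4:1, 5:2, 6:2, 7:2, 9:2.
The largest is 2 (to 1, 7, 5, 9, and 6), so the eccentricity of 8 is 2.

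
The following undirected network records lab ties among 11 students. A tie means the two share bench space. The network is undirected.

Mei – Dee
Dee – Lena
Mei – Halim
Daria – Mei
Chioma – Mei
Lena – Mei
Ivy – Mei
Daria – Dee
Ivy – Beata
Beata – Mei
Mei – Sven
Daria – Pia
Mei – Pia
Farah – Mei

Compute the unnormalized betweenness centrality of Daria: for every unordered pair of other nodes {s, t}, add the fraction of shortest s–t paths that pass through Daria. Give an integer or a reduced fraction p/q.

1/2

Pairs whose geodesics pass through Daria — Dee–Pia: 1/2.
All other pairs contribute 0.
Summing the contributions gives betweenness(Daria) = 1/2.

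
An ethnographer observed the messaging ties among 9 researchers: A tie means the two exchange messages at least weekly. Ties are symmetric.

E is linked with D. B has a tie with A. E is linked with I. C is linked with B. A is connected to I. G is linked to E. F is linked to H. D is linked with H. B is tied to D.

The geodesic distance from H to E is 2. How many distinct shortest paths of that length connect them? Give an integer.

1

The shortest distance is 2, and the only length-2 path is H–D–E. So there is exactly 1 shortest path.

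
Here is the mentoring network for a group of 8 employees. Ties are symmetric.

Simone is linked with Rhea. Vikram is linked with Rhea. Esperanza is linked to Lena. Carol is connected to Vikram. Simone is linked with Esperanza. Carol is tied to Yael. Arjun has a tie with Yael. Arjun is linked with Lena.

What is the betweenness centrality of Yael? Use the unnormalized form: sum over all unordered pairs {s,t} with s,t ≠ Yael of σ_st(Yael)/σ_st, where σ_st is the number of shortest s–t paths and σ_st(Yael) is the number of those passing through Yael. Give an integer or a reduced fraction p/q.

9/2

Pairs whose geodesics pass through Yael — Arjun–Rhea: 1/2; Arjun–Vikram: 1; Arjun–Carol: 1; Lena–Vikram: 1/2; Lena–Carol: 1; Esperanza–Carol: 1/2.
All other pairs contribute 0.
Summing the contributions gives betweenness(Yael) = 9/2.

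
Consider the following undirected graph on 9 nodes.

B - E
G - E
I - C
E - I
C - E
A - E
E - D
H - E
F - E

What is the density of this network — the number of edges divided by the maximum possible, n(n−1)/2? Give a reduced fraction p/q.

There are 9 edges and 9 nodes, so the maximum possible is C(9,2) = 36.
Density = 9/36 = 1/4.

1/4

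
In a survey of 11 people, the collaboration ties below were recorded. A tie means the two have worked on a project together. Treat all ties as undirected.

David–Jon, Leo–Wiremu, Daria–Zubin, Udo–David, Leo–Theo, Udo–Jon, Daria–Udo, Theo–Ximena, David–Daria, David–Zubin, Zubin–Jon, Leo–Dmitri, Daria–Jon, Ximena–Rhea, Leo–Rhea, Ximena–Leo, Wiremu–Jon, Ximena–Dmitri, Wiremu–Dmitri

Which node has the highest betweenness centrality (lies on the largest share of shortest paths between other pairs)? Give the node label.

Unnormalized betweenness of each node: Daria:1/3, David:1/3, Dmitri:3, Jon:73/3, Leo:33/2, Rhea:0, Theo:0, Udo:0, Wiremu:25, Ximena:3/2, Zubin:0.
Wiremu has the largest value, 25, making it the main broker — the node through which the most shortest paths run.

Wiremu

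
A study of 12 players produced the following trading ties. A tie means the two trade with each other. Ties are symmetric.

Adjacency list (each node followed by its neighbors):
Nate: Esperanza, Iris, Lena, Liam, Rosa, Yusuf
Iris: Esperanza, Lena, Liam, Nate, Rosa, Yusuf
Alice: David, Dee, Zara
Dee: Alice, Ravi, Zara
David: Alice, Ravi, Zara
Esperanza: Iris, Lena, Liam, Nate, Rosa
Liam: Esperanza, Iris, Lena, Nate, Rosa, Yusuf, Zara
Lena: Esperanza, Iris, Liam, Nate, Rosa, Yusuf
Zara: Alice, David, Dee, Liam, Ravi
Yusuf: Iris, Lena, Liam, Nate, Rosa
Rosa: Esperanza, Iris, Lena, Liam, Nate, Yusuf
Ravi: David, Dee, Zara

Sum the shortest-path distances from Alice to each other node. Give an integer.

Distances from Alice: David:1, Dee:1, Esperanza:3, Iris:3, Lena:3, Liam:2, Nate:3, Ravi:2, Rosa:3, Yusuf:3, Zara:1.
Sum = 1 + 1 + 3 + 3 + 3 + 2 + 3 + 2 + 3 + 3 + 1 = 25.

25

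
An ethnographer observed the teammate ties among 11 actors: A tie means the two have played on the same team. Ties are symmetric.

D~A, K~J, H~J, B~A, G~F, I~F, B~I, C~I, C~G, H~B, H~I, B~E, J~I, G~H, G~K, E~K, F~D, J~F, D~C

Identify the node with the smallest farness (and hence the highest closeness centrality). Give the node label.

Farness (sum of distances to all others) for each node — A:21, B:16, C:18, D:20, E:21, F:17, G:17, H:17, I:15, J:17, K:19.
The smallest farness is 15, for I, so I has the highest closeness.

I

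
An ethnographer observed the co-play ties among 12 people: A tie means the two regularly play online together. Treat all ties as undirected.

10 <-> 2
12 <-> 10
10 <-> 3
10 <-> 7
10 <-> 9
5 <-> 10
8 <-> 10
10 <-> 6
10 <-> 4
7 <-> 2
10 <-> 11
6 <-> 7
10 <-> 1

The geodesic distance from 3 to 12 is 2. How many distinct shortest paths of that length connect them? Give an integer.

The shortest distance is 2, and the only length-2 path is 3–10–12. So there is exactly 1 shortest path.

1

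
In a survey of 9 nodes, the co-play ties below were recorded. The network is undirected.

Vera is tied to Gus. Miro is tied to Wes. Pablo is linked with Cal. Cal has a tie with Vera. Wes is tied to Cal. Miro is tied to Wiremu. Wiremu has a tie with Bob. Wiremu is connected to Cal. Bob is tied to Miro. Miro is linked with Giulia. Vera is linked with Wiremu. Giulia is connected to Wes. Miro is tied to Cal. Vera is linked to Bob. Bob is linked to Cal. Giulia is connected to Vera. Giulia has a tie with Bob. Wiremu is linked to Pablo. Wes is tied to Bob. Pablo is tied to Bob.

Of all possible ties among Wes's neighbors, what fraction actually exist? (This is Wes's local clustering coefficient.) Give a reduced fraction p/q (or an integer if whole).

5/6

Wes's neighbors: Bob, Cal, Giulia, and Miro (k = 4).
Possible neighbor pairs: C(4,2) = 6. Edges among them: Bob–Cal, Bob–Giulia, Bob–Miro, Cal–Miro, Giulia–Miro → e = 5.
Clustering(Wes) = 5/6.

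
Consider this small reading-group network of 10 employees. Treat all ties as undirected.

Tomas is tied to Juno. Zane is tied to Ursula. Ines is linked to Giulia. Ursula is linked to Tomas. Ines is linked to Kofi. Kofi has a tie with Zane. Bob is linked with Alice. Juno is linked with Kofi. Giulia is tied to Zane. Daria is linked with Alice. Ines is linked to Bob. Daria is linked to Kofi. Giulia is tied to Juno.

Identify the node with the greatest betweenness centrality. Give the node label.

Kofi

Unnormalized betweenness of each node: Alice:1, Bob:2, Daria:5, Giulia:9/2, Ines:23/3, Juno:20/3, Kofi:29/2, Tomas:1, Ursula:1, Zane:20/3.
Kofi has the largest value, 29/2, making it the main broker — the node through which the most shortest paths run.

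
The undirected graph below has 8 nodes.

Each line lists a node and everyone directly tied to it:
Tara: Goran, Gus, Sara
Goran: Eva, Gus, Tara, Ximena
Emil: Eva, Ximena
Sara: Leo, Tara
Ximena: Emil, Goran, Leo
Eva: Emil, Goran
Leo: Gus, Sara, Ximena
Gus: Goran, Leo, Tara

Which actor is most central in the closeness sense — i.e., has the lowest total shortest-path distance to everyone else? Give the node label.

Farness (sum of distances to all others) for each node — Emil:15, Eva:14, Goran:10, Gus:12, Leo:12, Sara:14, Tara:12, Ximena:11.
The smallest farness is 10, for Goran, so Goran has the highest closeness.

Goran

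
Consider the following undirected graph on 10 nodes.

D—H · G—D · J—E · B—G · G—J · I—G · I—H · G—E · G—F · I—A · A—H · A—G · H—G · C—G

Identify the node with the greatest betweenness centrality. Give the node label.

Unnormalized betweenness of each node: A:0, B:0, C:0, D:0, E:0, F:0, G:30, H:1, I:0, J:0.
G has the largest value, 30, making it the main broker — the node through which the most shortest paths run.

G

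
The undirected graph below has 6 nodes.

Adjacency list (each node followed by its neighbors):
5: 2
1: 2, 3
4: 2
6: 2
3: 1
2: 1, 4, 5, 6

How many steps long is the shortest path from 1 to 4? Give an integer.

2

One shortest route is 1 – 2 – 4, which uses 2 edges, and 1 and 4 are not directly tied, so nothing shorter exists. So d(1,4) = 2.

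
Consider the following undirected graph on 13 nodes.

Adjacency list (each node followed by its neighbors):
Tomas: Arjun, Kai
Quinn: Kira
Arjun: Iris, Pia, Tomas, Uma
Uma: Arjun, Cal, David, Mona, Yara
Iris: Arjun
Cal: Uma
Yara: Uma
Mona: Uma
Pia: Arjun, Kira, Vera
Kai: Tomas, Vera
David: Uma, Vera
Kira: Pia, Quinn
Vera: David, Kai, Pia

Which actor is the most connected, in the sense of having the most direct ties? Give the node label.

Degrees — Arjun:4, Cal:1, David:2, Iris:1, Kai:2, Kira:2, Mona:1, Pia:3, Quinn:1, Tomas:2, Uma:5, Vera:3, Yara:1.
The maximum is 5, attained only by Uma.

Uma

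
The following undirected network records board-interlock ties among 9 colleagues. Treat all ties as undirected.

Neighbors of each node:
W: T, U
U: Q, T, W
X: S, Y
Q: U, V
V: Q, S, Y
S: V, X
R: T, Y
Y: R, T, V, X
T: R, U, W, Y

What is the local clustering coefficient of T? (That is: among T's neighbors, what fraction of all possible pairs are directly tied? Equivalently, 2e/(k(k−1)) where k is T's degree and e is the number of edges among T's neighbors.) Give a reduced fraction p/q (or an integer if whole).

T's neighbors: R, U, W, and Y (k = 4).
Possible neighbor pairs: C(4,2) = 6. Edges among them: R–Y, U–W → e = 2.
Clustering(T) = 2/6 = 1/3.

1/3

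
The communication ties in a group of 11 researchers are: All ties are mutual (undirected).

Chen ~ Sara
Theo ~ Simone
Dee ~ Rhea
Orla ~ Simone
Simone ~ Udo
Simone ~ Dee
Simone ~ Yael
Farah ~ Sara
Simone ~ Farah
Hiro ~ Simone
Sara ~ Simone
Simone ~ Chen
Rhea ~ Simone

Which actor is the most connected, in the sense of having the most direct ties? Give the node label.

Degrees — Chen:2, Dee:2, Farah:2, Hiro:1, Orla:1, Rhea:2, Sara:3, Simone:10, Theo:1, Udo:1, Yael:1.
The maximum is 10, attained only by Simone.

Simone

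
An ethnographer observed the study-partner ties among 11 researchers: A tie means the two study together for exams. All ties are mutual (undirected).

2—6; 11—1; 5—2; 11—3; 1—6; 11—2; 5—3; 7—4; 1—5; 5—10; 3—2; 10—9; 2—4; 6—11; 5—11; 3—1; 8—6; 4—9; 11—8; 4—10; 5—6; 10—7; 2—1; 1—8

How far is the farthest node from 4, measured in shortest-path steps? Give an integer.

Distances from 4: 1:2, 2:1, 3:2, 5:2, 6:2, 7:1, 8:3, 9:1, 10:1, 11:2.
The largest is 3 (to 8), so the eccentricity of 4 is 3.

3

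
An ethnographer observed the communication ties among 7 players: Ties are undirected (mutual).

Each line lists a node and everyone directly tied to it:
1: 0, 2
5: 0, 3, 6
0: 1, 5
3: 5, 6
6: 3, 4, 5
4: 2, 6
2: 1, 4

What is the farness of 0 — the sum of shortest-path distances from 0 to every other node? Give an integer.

11

Distances from 0: 1:1, 2:2, 3:2, 4:3, 5:1, 6:2.
Sum = 1 + 2 + 2 + 3 + 1 + 2 = 11.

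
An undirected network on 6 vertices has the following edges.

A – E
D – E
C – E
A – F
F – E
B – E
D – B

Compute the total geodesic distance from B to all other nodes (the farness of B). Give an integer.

8

Distances from B: A:2, C:2, D:1, E:1, F:2.
Sum = 2 + 2 + 1 + 1 + 2 = 8.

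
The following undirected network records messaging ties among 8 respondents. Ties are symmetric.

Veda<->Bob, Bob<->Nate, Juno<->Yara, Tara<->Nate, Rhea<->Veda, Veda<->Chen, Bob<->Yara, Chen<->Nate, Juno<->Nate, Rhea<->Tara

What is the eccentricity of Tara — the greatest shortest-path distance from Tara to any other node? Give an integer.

Distances from Tara: Bob:2, Chen:2, Juno:2, Nate:1, Rhea:1, Veda:2, Yara:3.
The largest is 3 (to Yara), so the eccentricity of Tara is 3.

3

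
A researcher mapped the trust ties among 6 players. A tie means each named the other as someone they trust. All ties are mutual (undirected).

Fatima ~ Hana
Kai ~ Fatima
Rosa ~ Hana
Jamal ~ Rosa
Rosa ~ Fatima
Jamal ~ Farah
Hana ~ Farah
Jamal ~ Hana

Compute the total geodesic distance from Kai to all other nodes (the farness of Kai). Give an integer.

Distances from Kai: Farah:3, Fatima:1, Hana:2, Jamal:3, Rosa:2.
Sum = 3 + 1 + 2 + 3 + 2 = 11.

11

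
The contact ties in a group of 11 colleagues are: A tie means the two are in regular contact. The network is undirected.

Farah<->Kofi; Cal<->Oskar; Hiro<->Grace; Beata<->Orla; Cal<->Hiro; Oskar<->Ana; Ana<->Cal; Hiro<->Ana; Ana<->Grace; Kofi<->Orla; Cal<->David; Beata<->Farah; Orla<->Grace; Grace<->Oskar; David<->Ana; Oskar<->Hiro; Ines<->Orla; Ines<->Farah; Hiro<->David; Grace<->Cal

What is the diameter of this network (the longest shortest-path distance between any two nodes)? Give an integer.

Eccentricity of each node (its greatest distance to any other): Ana:4, Beata:4, Cal:4, David:5, Farah:5, Grace:3, Hiro:4, Ines:4, Kofi:4, Orla:3, Oskar:4.
The maximum eccentricity is 5, realized for instance by the pair David–Farah via David – Hiro – Grace – Orla – Kofi – Farah. So the diameter is 5.

5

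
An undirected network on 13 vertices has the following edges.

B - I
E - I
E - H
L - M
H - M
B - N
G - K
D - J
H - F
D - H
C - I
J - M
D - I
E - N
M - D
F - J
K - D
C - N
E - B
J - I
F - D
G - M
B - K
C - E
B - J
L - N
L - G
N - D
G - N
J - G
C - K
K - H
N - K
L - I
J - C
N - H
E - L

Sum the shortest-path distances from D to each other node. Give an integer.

Distances from D: B:2, C:2, E:2, F:1, G:2, H:1, I:1, J:1, K:1, L:2, M:1, N:1.
Sum = 2 + 2 + 2 + 1 + 2 + 1 + 1 + 1 + 1 + 2 + 1 + 1 = 17.

17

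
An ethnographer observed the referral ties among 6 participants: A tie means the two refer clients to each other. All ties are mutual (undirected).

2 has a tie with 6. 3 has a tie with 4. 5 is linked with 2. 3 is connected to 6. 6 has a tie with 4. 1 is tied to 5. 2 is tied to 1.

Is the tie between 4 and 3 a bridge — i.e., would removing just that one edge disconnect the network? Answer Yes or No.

No

Even without that edge, 4 still reaches 3 via 4 – 6 – 3, so the network stays connected. Not a bridge.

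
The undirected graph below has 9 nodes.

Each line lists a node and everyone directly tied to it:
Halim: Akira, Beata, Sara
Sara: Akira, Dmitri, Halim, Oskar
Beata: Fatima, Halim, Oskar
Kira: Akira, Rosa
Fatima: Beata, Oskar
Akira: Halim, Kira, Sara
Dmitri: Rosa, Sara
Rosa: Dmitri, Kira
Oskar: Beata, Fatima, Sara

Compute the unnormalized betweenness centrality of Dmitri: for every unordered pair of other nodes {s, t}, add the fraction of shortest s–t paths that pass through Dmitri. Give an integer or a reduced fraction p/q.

Pairs whose geodesics pass through Dmitri — Sara–Rosa: 1; Rosa–Halim: 1/2; Rosa–Beata: 2/3; Rosa–Fatima: 1; Rosa–Oskar: 1.
All other pairs contribute 0.
Summing the contributions gives betweenness(Dmitri) = 25/6.

25/6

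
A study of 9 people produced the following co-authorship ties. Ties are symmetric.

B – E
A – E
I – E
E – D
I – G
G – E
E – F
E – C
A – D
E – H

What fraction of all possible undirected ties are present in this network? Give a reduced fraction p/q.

5/18

There are 10 edges and 9 nodes, so the maximum possible is C(9,2) = 36.
Density = 10/36 = 5/18.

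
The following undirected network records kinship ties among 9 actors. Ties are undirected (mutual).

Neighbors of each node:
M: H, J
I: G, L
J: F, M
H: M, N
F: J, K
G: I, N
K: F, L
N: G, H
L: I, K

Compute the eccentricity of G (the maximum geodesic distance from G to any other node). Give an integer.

4

Distances from G: F:4, H:2, I:1, J:4, K:3, L:2, M:3, N:1.
The largest is 4 (to F and J), so the eccentricity of G is 4.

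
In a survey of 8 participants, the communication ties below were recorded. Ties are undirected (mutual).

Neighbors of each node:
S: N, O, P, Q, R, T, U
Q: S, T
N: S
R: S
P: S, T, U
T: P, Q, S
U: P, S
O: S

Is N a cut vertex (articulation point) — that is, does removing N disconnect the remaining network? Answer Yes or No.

Even without N, every remaining node can still reach every other (the residual graph is connected), so N is not a cut vertex.

No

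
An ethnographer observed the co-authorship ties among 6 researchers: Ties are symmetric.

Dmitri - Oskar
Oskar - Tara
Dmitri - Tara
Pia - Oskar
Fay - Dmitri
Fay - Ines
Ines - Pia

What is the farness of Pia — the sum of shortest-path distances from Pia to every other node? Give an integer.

Distances from Pia: Dmitri:2, Fay:2, Ines:1, Oskar:1, Tara:2.
Sum = 2 + 2 + 1 + 1 + 2 = 8.

8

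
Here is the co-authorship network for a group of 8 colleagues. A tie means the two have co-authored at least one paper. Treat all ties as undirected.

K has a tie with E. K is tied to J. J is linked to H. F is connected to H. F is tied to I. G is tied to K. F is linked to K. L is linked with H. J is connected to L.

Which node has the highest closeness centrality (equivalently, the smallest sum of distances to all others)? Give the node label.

Farness (sum of distances to all others) for each node — E:16, F:11, G:16, H:13, I:17, J:12, K:10, L:15.
The smallest farness is 10, for K, so K has the highest closeness.

K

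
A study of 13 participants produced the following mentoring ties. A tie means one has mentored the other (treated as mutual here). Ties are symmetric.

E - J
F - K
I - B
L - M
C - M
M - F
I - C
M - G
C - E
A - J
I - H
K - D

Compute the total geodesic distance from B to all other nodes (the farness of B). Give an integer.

43

Distances from B: A:5, C:2, D:6, E:3, F:4, G:4, H:2, I:1, J:4, K:5, L:4, M:3.
Sum = 5 + 2 + 6 + 3 + 4 + 4 + 2 + 1 + 4 + 5 + 4 + 3 = 43.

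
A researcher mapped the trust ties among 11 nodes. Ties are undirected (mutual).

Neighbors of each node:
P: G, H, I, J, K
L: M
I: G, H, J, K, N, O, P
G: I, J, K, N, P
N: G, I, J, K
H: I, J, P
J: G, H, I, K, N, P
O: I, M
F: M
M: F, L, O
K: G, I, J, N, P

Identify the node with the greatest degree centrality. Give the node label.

Degrees — F:1, G:5, H:3, I:7, J:6, K:5, L:1, M:3, N:4, O:2, P:5.
The maximum is 7, attained only by I.

I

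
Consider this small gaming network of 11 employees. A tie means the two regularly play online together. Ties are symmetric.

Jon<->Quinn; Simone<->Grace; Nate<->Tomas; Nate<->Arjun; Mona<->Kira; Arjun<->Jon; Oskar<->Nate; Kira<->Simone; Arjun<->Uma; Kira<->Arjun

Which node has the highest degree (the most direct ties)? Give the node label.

Arjun

Degrees — Arjun:4, Grace:1, Jon:2, Kira:3, Mona:1, Nate:3, Oskar:1, Quinn:1, Simone:2, Tomas:1, Uma:1.
The maximum is 4, attained only by Arjun.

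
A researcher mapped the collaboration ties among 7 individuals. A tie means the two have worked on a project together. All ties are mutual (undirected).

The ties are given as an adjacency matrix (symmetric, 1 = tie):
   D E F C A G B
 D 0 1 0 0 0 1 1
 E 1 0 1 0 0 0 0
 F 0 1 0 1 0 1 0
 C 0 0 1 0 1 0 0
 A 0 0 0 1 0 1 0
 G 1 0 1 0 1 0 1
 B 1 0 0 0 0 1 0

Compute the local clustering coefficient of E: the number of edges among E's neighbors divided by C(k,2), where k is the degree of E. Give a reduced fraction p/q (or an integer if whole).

0

E's neighbors: D and F (k = 2).
Possible neighbor pairs: C(2,2) = 1. Edges among them: none → e = 0.
Clustering(E) = 0/1.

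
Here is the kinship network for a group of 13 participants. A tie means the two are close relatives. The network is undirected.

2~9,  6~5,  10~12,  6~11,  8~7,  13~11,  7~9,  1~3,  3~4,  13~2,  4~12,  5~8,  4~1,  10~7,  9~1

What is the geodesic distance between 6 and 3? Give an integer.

6

One shortest route is 6 – 11 – 13 – 2 – 9 – 1 – 3, which uses 6 edges, and at distance 5 from 6 we only reach {1, 12}, which does not include 3. So d(6,3) = 6.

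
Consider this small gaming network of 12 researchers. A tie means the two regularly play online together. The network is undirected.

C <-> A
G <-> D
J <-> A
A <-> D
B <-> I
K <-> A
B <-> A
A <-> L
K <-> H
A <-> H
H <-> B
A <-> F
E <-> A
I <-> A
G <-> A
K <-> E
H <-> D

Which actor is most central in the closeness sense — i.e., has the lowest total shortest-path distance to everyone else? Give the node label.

Farness (sum of distances to all others) for each node — A:11, B:19, C:21, D:19, E:20, F:21, G:20, H:18, I:20, J:21, K:19, L:21.
The smallest farness is 11, for A, so A has the highest closeness.

A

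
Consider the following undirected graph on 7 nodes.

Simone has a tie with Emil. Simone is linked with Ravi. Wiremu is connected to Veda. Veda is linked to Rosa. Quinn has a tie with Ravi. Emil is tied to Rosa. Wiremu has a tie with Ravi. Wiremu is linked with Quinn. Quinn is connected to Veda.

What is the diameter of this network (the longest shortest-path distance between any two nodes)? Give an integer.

Eccentricity of each node (its greatest distance to any other): Emil:3, Quinn:3, Ravi:3, Rosa:3, Simone:3, Veda:3, Wiremu:3.
The maximum eccentricity is 3, realized for instance by the pair Ravi–Rosa via Ravi – Wiremu – Veda – Rosa. So the diameter is 3.

3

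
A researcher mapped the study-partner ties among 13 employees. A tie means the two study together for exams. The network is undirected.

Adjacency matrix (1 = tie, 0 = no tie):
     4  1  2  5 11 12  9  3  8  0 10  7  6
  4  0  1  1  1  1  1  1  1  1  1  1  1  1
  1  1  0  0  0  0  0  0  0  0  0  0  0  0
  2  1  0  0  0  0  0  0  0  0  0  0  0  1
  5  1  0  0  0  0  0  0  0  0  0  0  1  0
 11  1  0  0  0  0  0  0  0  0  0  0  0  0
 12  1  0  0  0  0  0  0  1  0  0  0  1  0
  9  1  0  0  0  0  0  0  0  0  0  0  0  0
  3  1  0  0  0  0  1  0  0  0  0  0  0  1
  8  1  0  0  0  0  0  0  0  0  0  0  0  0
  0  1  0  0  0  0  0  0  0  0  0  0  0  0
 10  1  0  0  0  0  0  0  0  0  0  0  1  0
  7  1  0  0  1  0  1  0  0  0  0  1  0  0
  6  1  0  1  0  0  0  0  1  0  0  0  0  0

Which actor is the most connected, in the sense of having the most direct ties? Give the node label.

4

Degrees — 0:1, 1:1, 2:2, 3:3, 4:12, 5:2, 6:3, 7:4, 8:1, 9:1, 10:2, 11:1, 12:3.
The maximum is 12, attained only by 4.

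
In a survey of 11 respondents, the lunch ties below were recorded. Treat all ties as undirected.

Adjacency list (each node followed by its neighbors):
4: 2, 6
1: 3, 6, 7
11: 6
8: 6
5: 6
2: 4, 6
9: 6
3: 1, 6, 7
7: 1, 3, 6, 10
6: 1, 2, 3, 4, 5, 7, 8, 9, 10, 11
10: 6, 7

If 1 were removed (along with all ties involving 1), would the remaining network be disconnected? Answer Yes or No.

Even without 1, every remaining node can still reach every other (the residual graph is connected), so 1 is not a cut vertex.

No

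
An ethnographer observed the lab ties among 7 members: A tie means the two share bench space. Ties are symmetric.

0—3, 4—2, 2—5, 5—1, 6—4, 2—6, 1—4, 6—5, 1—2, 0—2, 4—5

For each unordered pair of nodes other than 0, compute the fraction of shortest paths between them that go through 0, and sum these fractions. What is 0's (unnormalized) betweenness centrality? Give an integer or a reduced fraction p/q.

5

Pairs whose geodesics pass through 0 — 3–1: 1; 3–5: 1; 3–2: 1; 3–4: 1; 3–6: 1.
All other pairs contribute 0.
Summing the contributions gives betweenness(0) = 5.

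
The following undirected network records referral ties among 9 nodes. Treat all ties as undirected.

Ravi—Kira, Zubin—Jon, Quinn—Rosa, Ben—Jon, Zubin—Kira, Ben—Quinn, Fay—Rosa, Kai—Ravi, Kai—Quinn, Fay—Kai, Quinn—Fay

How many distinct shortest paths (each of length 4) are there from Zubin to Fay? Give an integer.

The shortest distance is 4. The length-4 paths are: Zubin–Jon–Ben–Quinn–Fay; Zubin–Kira–Ravi–Kai–Fay.
That gives 2 distinct shortest paths.

2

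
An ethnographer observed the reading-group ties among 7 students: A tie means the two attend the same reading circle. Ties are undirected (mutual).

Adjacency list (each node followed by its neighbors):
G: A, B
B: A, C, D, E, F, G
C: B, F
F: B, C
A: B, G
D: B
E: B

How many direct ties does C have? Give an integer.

C is directly tied to B and F. That is 2 neighbors, so the degree of C is 2.

2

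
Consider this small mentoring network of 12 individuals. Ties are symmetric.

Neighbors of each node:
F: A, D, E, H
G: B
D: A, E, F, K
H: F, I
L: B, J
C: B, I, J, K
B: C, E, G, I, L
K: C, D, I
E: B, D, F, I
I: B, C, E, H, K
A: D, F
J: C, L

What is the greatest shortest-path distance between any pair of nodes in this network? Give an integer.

4

Eccentricity of each node (its greatest distance to any other): A:4, B:3, C:3, D:3, E:3, F:4, G:4, H:3, I:3, J:4, K:3, L:4.
The maximum eccentricity is 4, realized for instance by the pair J–A via J – C – K – D – A. So the diameter is 4.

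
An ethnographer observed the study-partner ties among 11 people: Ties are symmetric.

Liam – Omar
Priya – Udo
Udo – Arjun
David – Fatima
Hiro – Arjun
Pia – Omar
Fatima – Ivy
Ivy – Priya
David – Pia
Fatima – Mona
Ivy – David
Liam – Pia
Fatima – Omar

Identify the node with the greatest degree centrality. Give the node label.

Fatima

Degrees — Arjun:2, David:3, Fatima:4, Hiro:1, Ivy:3, Liam:2, Mona:1, Omar:3, Pia:3, Priya:2, Udo:2.
The maximum is 4, attained only by Fatima.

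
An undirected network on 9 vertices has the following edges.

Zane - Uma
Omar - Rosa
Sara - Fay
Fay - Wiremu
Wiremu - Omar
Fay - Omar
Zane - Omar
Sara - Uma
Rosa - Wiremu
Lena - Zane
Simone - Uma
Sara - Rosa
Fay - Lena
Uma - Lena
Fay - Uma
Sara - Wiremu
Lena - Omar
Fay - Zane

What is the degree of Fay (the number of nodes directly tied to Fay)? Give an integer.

Fay is directly tied to Lena, Omar, Sara, Uma, Wiremu, and Zane. That is 6 neighbors, so the degree of Fay is 6.

6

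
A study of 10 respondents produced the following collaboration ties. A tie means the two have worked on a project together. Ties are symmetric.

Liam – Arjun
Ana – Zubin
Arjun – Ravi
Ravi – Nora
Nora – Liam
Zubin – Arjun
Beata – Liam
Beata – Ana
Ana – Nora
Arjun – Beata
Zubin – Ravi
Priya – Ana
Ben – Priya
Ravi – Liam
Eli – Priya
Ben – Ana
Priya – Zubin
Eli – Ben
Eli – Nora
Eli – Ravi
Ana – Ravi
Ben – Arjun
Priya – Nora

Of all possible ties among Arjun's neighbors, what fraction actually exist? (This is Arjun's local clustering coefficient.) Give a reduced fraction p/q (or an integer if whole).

3/10

Arjun's neighbors: Beata, Ben, Liam, Ravi, and Zubin (k = 5).
Possible neighbor pairs: C(5,2) = 10. Edges among them: Beata–Liam, Liam–Ravi, Ravi–Zubin → e = 3.
Clustering(Arjun) = 3/10.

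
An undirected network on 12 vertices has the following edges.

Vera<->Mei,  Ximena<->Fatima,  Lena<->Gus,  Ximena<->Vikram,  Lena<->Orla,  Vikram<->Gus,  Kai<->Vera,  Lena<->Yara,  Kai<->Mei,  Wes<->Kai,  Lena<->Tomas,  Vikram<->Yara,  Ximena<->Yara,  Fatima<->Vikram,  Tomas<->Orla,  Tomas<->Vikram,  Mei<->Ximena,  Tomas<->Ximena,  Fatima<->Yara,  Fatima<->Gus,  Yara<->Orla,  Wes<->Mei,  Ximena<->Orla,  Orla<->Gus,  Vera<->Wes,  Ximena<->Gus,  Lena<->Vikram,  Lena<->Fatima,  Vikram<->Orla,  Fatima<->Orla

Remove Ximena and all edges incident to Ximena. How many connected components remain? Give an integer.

2

Without Ximena, the remaining ties split the others into: {Fatima, Gus, Lena, Orla, Tomas, Vikram, Yara}; {Kai, Mei, Vera, Wes}.
That's 2 separate components.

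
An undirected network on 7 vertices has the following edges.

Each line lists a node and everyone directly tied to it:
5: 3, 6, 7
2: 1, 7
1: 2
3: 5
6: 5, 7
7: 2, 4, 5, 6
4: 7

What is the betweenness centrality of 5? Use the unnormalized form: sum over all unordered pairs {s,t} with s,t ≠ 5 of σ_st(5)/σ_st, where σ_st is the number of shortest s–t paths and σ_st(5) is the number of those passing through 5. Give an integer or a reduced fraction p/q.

5

Pairs whose geodesics pass through 5 — 2–3: 1; 6–3: 1; 3–1: 1; 3–4: 1; 3–7: 1.
All other pairs contribute 0.
Summing the contributions gives betweenness(5) = 5.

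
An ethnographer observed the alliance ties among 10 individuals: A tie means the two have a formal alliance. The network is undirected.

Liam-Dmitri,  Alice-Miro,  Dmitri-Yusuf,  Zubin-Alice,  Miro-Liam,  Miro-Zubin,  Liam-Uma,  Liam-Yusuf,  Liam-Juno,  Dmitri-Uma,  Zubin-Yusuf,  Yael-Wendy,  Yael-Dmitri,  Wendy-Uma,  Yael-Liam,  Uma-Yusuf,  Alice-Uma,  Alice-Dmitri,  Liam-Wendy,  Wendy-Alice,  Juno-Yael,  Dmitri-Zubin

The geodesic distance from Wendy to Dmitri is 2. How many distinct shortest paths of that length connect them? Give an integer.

The shortest distance is 2. The length-2 paths are: Wendy–Alice–Dmitri; Wendy–Yael–Dmitri; Wendy–Liam–Dmitri; Wendy–Uma–Dmitri.
That gives 4 distinct shortest paths.

4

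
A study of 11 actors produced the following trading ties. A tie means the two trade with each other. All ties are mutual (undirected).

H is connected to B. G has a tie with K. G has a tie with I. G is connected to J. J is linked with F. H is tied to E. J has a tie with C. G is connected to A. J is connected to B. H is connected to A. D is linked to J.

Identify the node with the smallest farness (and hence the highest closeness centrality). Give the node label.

Farness (sum of distances to all others) for each node — A:21, B:20, C:25, D:25, E:31, F:25, G:17, H:22, I:26, J:16, K:26.
The smallest farness is 16, for J, so J has the highest closeness.

J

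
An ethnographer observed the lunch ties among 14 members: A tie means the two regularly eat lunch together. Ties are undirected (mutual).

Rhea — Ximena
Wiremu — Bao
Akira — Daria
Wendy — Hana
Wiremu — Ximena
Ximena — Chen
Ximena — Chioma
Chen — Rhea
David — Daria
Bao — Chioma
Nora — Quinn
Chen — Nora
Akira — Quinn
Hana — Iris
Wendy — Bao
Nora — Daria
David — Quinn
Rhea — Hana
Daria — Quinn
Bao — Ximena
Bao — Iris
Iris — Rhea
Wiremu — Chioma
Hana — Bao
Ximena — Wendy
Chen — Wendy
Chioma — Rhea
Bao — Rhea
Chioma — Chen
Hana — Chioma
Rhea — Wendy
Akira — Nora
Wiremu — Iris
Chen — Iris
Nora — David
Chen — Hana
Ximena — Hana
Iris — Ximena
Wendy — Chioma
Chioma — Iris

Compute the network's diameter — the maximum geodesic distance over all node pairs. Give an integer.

4

Eccentricity of each node (its greatest distance to any other): Akira:4, Bao:4, Chen:2, Chioma:3, Daria:4, David:4, Hana:3, Iris:3, Nora:3, Quinn:4, Rhea:3, Wendy:3, Wiremu:4, Ximena:3.
The maximum eccentricity is 4, realized for instance by the pair Wiremu–David via Wiremu – Chioma – Chen – Nora – David. So the diameter is 4.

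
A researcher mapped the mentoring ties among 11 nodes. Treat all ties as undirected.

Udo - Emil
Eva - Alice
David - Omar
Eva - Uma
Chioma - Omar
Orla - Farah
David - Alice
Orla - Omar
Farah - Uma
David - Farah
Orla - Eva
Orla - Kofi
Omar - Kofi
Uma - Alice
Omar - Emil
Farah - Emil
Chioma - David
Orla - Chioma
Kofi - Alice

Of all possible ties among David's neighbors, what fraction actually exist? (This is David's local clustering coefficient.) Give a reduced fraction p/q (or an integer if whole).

David's neighbors: Alice, Chioma, Farah, and Omar (k = 4).
Possible neighbor pairs: C(4,2) = 6. Edges among them: Chioma–Omar → e = 1.
Clustering(David) = 1/6.

1/6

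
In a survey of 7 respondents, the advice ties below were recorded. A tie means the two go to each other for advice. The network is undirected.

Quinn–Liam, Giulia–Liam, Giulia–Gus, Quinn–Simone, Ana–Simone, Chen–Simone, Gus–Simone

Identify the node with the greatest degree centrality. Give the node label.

Simone

Degrees — Ana:1, Chen:1, Giulia:2, Gus:2, Liam:2, Quinn:2, Simone:4.
The maximum is 4, attained only by Simone.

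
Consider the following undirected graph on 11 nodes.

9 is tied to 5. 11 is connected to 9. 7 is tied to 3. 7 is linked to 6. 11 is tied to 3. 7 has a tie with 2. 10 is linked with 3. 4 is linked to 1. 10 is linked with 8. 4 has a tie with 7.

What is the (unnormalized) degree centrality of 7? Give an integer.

7 is directly tied to 2, 3, 4, and 6. That is 4 neighbors, so the degree of 7 is 4.

4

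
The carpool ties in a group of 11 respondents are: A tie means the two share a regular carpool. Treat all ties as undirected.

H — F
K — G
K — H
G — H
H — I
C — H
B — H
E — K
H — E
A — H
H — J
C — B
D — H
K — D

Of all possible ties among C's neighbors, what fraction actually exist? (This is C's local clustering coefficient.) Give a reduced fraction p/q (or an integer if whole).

C's neighbors: B and H (k = 2).
Possible neighbor pairs: C(2,2) = 1. Edges among them: B–H → e = 1.
Clustering(C) = 1/1.

1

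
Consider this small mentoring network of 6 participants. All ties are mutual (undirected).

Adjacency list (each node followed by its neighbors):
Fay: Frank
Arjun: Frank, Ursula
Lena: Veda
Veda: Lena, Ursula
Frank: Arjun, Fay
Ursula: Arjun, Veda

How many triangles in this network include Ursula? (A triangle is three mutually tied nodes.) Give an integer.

0

Ursula's neighbors are Arjun and Veda, but none of them are tied to each other, so no triangle contains Ursula.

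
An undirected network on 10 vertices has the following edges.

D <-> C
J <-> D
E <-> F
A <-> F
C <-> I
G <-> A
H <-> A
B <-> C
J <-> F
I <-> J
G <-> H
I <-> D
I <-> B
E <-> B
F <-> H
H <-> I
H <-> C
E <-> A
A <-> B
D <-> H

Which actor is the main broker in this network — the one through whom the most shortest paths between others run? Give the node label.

Unnormalized betweenness of each node: A:257/60, B:17/5, C:31/30, D:13/12, E:1/2, F:56/15, G:0, H:173/20, I:187/60, J:6/5.
H has the largest value, 173/20, making it the main broker — the node through which the most shortest paths run.

H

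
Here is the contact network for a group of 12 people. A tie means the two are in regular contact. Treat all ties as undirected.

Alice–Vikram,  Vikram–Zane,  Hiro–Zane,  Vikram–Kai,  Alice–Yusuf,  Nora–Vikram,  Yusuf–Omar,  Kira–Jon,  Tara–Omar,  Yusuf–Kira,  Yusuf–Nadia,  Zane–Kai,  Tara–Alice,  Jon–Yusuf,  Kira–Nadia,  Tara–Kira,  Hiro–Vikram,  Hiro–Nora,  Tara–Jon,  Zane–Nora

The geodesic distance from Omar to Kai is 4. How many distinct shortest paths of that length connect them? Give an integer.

The shortest distance is 4. The length-4 paths are: Omar–Tara–Alice–Vikram–Kai; Omar–Yusuf–Alice–Vikram–Kai.
That gives 2 distinct shortest paths.

2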